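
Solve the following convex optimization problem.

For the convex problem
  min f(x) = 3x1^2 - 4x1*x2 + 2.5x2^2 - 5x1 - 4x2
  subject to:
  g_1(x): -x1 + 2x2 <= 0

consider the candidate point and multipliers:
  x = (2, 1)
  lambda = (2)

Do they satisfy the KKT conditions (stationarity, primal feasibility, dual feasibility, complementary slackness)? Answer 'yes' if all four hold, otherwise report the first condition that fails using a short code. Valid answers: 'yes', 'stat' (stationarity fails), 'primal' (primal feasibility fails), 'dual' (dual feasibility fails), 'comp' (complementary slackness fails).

Gradient of f: grad f(x) = Q x + c = (3, -7)
Constraint values g_i(x) = a_i^T x - b_i:
  g_1((2, 1)) = 0
Stationarity residual: grad f(x) + sum_i lambda_i a_i = (1, -3)
  -> stationarity FAILS
Primal feasibility (all g_i <= 0): OK
Dual feasibility (all lambda_i >= 0): OK
Complementary slackness (lambda_i * g_i(x) = 0 for all i): OK

Verdict: the first failing condition is stationarity -> stat.

stat


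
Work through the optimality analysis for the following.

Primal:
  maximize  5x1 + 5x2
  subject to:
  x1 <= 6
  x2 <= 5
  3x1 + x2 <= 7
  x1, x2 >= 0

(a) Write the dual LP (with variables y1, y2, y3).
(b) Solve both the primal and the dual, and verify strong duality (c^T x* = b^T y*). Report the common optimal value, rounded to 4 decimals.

The standard primal-dual pair for 'max c^T x s.t. A x <= b, x >= 0' is:
  Dual:  min b^T y  s.t.  A^T y >= c,  y >= 0.

So the dual LP is:
  minimize  6y1 + 5y2 + 7y3
  subject to:
    y1 + 3y3 >= 5
    y2 + y3 >= 5
    y1, y2, y3 >= 0

Solving the primal: x* = (0.6667, 5).
  primal value c^T x* = 28.3333.
Solving the dual: y* = (0, 3.3333, 1.6667).
  dual value b^T y* = 28.3333.
Strong duality: c^T x* = b^T y*. Confirmed.

28.3333


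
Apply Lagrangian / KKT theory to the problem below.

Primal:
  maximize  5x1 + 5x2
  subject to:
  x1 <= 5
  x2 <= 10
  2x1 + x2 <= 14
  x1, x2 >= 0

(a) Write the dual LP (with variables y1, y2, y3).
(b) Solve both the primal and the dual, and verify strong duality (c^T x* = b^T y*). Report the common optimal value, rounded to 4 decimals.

The standard primal-dual pair for 'max c^T x s.t. A x <= b, x >= 0' is:
  Dual:  min b^T y  s.t.  A^T y >= c,  y >= 0.

So the dual LP is:
  minimize  5y1 + 10y2 + 14y3
  subject to:
    y1 + 2y3 >= 5
    y2 + y3 >= 5
    y1, y2, y3 >= 0

Solving the primal: x* = (2, 10).
  primal value c^T x* = 60.
Solving the dual: y* = (0, 2.5, 2.5).
  dual value b^T y* = 60.
Strong duality: c^T x* = b^T y*. Confirmed.

60


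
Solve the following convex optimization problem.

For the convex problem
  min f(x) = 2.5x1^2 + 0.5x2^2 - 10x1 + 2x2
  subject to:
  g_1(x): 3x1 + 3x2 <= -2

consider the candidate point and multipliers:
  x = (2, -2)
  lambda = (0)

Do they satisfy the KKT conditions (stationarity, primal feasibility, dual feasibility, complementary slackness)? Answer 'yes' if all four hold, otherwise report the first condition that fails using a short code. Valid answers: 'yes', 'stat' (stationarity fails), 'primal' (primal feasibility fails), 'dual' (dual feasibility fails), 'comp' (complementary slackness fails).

Gradient of f: grad f(x) = Q x + c = (0, 0)
Constraint values g_i(x) = a_i^T x - b_i:
  g_1((2, -2)) = 2
Stationarity residual: grad f(x) + sum_i lambda_i a_i = (0, 0)
  -> stationarity OK
Primal feasibility (all g_i <= 0): FAILS
Dual feasibility (all lambda_i >= 0): OK
Complementary slackness (lambda_i * g_i(x) = 0 for all i): OK

Verdict: the first failing condition is primal_feasibility -> primal.

primal


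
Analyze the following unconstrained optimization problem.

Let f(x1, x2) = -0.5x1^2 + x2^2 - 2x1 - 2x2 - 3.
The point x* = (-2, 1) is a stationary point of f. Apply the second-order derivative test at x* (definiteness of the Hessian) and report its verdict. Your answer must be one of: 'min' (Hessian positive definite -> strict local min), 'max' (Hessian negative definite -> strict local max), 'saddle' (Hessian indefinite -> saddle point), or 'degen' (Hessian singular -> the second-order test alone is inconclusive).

Compute the Hessian H = grad^2 f:
  H = [[-1, 0], [0, 2]]
Verify stationarity: grad f(x*) = H x* + g = (0, 0).
Eigenvalues of H: -1, 2.
Eigenvalues have mixed signs, so H is indefinite -> x* is a saddle point.

saddle


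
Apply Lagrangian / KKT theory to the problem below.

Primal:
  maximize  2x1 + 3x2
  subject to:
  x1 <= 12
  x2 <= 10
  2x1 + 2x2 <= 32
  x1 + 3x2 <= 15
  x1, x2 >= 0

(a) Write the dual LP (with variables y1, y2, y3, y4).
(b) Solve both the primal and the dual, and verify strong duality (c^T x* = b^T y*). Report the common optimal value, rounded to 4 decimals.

The standard primal-dual pair for 'max c^T x s.t. A x <= b, x >= 0' is:
  Dual:  min b^T y  s.t.  A^T y >= c,  y >= 0.

So the dual LP is:
  minimize  12y1 + 10y2 + 32y3 + 15y4
  subject to:
    y1 + 2y3 + y4 >= 2
    y2 + 2y3 + 3y4 >= 3
    y1, y2, y3, y4 >= 0

Solving the primal: x* = (12, 1).
  primal value c^T x* = 27.
Solving the dual: y* = (1, 0, 0, 1).
  dual value b^T y* = 27.
Strong duality: c^T x* = b^T y*. Confirmed.

27


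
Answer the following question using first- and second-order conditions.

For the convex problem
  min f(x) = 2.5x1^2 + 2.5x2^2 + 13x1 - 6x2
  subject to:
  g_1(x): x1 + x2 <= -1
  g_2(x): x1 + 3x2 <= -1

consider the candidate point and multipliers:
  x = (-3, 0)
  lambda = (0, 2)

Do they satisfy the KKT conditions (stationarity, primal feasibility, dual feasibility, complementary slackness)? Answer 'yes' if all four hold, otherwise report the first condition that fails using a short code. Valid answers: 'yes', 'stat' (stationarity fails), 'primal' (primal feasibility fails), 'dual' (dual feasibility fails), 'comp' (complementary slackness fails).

Gradient of f: grad f(x) = Q x + c = (-2, -6)
Constraint values g_i(x) = a_i^T x - b_i:
  g_1((-3, 0)) = -2
  g_2((-3, 0)) = -2
Stationarity residual: grad f(x) + sum_i lambda_i a_i = (0, 0)
  -> stationarity OK
Primal feasibility (all g_i <= 0): OK
Dual feasibility (all lambda_i >= 0): OK
Complementary slackness (lambda_i * g_i(x) = 0 for all i): FAILS

Verdict: the first failing condition is complementary_slackness -> comp.

comp


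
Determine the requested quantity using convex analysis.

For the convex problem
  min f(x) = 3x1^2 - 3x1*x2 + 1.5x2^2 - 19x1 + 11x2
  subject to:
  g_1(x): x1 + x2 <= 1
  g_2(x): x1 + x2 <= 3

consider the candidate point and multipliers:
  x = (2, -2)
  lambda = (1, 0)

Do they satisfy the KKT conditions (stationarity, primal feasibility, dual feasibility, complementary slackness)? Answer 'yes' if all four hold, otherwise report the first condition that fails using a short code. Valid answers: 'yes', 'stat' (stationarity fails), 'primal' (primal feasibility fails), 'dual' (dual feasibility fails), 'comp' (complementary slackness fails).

Gradient of f: grad f(x) = Q x + c = (-1, -1)
Constraint values g_i(x) = a_i^T x - b_i:
  g_1((2, -2)) = -1
  g_2((2, -2)) = -3
Stationarity residual: grad f(x) + sum_i lambda_i a_i = (0, 0)
  -> stationarity OK
Primal feasibility (all g_i <= 0): OK
Dual feasibility (all lambda_i >= 0): OK
Complementary slackness (lambda_i * g_i(x) = 0 for all i): FAILS

Verdict: the first failing condition is complementary_slackness -> comp.

comp


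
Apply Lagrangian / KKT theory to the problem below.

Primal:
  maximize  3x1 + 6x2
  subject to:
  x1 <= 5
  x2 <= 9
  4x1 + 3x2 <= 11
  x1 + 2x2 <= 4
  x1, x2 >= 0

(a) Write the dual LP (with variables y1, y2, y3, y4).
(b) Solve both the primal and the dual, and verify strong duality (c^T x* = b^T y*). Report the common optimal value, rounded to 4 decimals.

The standard primal-dual pair for 'max c^T x s.t. A x <= b, x >= 0' is:
  Dual:  min b^T y  s.t.  A^T y >= c,  y >= 0.

So the dual LP is:
  minimize  5y1 + 9y2 + 11y3 + 4y4
  subject to:
    y1 + 4y3 + y4 >= 3
    y2 + 3y3 + 2y4 >= 6
    y1, y2, y3, y4 >= 0

Solving the primal: x* = (2, 1).
  primal value c^T x* = 12.
Solving the dual: y* = (0, 0, 0, 3).
  dual value b^T y* = 12.
Strong duality: c^T x* = b^T y*. Confirmed.

12


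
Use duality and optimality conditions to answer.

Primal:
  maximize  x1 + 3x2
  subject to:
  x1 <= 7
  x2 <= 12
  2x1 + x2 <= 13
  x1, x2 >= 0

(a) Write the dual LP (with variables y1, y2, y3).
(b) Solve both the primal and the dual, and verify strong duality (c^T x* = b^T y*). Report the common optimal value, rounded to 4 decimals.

The standard primal-dual pair for 'max c^T x s.t. A x <= b, x >= 0' is:
  Dual:  min b^T y  s.t.  A^T y >= c,  y >= 0.

So the dual LP is:
  minimize  7y1 + 12y2 + 13y3
  subject to:
    y1 + 2y3 >= 1
    y2 + y3 >= 3
    y1, y2, y3 >= 0

Solving the primal: x* = (0.5, 12).
  primal value c^T x* = 36.5.
Solving the dual: y* = (0, 2.5, 0.5).
  dual value b^T y* = 36.5.
Strong duality: c^T x* = b^T y*. Confirmed.

36.5


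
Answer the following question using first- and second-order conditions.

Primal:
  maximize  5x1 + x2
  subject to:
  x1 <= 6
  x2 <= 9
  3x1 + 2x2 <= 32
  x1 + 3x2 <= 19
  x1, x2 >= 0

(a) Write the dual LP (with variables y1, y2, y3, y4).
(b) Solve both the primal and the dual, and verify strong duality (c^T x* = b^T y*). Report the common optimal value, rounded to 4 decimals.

The standard primal-dual pair for 'max c^T x s.t. A x <= b, x >= 0' is:
  Dual:  min b^T y  s.t.  A^T y >= c,  y >= 0.

So the dual LP is:
  minimize  6y1 + 9y2 + 32y3 + 19y4
  subject to:
    y1 + 3y3 + y4 >= 5
    y2 + 2y3 + 3y4 >= 1
    y1, y2, y3, y4 >= 0

Solving the primal: x* = (6, 4.3333).
  primal value c^T x* = 34.3333.
Solving the dual: y* = (4.6667, 0, 0, 0.3333).
  dual value b^T y* = 34.3333.
Strong duality: c^T x* = b^T y*. Confirmed.

34.3333


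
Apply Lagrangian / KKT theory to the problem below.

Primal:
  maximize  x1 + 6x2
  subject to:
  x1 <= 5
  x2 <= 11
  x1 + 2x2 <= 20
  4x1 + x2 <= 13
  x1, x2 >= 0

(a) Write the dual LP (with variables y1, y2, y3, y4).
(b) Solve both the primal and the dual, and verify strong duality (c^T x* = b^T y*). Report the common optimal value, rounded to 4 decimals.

The standard primal-dual pair for 'max c^T x s.t. A x <= b, x >= 0' is:
  Dual:  min b^T y  s.t.  A^T y >= c,  y >= 0.

So the dual LP is:
  minimize  5y1 + 11y2 + 20y3 + 13y4
  subject to:
    y1 + y3 + 4y4 >= 1
    y2 + 2y3 + y4 >= 6
    y1, y2, y3, y4 >= 0

Solving the primal: x* = (0, 10).
  primal value c^T x* = 60.
Solving the dual: y* = (0, 0, 3, 0).
  dual value b^T y* = 60.
Strong duality: c^T x* = b^T y*. Confirmed.

60


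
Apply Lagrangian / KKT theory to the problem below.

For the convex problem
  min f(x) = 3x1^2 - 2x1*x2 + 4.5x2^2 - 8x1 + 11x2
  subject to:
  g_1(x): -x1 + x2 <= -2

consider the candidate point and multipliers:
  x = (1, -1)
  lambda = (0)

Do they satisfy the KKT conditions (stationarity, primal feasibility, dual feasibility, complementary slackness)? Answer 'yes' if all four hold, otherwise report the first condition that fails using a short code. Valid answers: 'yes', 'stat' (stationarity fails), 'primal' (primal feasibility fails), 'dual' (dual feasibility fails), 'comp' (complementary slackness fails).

Gradient of f: grad f(x) = Q x + c = (0, 0)
Constraint values g_i(x) = a_i^T x - b_i:
  g_1((1, -1)) = 0
Stationarity residual: grad f(x) + sum_i lambda_i a_i = (0, 0)
  -> stationarity OK
Primal feasibility (all g_i <= 0): OK
Dual feasibility (all lambda_i >= 0): OK
Complementary slackness (lambda_i * g_i(x) = 0 for all i): OK

Verdict: yes, KKT holds.

yes


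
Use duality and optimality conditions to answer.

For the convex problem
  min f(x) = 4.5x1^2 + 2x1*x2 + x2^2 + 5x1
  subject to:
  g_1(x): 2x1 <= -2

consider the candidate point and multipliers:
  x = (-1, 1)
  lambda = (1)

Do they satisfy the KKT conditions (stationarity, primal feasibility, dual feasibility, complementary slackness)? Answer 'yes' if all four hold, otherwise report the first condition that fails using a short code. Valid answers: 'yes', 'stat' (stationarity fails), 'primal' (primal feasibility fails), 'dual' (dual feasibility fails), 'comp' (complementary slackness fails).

Gradient of f: grad f(x) = Q x + c = (-2, 0)
Constraint values g_i(x) = a_i^T x - b_i:
  g_1((-1, 1)) = 0
Stationarity residual: grad f(x) + sum_i lambda_i a_i = (0, 0)
  -> stationarity OK
Primal feasibility (all g_i <= 0): OK
Dual feasibility (all lambda_i >= 0): OK
Complementary slackness (lambda_i * g_i(x) = 0 for all i): OK

Verdict: yes, KKT holds.

yes


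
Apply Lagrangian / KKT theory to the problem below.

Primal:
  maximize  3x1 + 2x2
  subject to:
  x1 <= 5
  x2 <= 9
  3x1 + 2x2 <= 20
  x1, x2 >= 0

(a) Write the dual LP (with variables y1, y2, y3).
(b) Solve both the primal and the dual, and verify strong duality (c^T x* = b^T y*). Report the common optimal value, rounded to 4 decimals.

The standard primal-dual pair for 'max c^T x s.t. A x <= b, x >= 0' is:
  Dual:  min b^T y  s.t.  A^T y >= c,  y >= 0.

So the dual LP is:
  minimize  5y1 + 9y2 + 20y3
  subject to:
    y1 + 3y3 >= 3
    y2 + 2y3 >= 2
    y1, y2, y3 >= 0

Solving the primal: x* = (0.6667, 9).
  primal value c^T x* = 20.
Solving the dual: y* = (0, 0, 1).
  dual value b^T y* = 20.
Strong duality: c^T x* = b^T y*. Confirmed.

20


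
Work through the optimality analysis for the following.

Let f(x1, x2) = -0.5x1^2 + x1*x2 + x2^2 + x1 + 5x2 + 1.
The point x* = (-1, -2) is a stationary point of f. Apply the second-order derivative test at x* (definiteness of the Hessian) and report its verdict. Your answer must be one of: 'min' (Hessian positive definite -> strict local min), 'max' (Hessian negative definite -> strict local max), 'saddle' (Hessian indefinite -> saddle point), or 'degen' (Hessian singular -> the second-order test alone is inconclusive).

Compute the Hessian H = grad^2 f:
  H = [[-1, 1], [1, 2]]
Verify stationarity: grad f(x*) = H x* + g = (0, 0).
Eigenvalues of H: -1.3028, 2.3028.
Eigenvalues have mixed signs, so H is indefinite -> x* is a saddle point.

saddle


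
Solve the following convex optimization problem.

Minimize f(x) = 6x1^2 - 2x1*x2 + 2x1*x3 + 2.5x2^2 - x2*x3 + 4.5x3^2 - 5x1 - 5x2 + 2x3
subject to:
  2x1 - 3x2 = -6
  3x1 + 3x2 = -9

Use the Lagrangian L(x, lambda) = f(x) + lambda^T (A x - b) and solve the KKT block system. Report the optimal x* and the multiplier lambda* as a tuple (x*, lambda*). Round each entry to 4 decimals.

Form the Lagrangian:
  L(x, lambda) = (1/2) x^T Q x + c^T x + lambda^T (A x - b)
Stationarity (grad_x L = 0): Q x + c + A^T lambda = 0.
Primal feasibility: A x = b.

This gives the KKT block system:
  [ Q   A^T ] [ x     ]   [-c ]
  [ A    0  ] [ lambda ] = [ b ]

Solving the linear system:
  x*      = (-3, 0, 0.4444)
  lambda* = (8.1333, 7.9481)
  f(x*)   = 68.1111

x* = (-3, 0, 0.4444), lambda* = (8.1333, 7.9481)


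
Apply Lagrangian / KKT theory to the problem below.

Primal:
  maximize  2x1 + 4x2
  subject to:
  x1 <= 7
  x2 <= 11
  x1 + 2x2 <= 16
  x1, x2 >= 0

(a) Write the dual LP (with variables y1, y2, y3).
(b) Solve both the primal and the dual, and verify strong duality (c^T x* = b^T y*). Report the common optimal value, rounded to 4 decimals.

The standard primal-dual pair for 'max c^T x s.t. A x <= b, x >= 0' is:
  Dual:  min b^T y  s.t.  A^T y >= c,  y >= 0.

So the dual LP is:
  minimize  7y1 + 11y2 + 16y3
  subject to:
    y1 + y3 >= 2
    y2 + 2y3 >= 4
    y1, y2, y3 >= 0

Solving the primal: x* = (0, 8).
  primal value c^T x* = 32.
Solving the dual: y* = (0, 0, 2).
  dual value b^T y* = 32.
Strong duality: c^T x* = b^T y*. Confirmed.

32


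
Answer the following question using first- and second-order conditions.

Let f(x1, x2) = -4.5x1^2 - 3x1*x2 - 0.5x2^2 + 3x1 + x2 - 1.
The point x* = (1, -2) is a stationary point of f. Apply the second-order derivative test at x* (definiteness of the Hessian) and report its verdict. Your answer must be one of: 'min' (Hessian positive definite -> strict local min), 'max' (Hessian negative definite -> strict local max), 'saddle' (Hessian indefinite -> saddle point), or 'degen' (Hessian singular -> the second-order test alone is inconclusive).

Compute the Hessian H = grad^2 f:
  H = [[-9, -3], [-3, -1]]
Verify stationarity: grad f(x*) = H x* + g = (0, 0).
Eigenvalues of H: -10, 0.
H has a zero eigenvalue (singular; negative semidefinite but not definite), so H is neither positive definite, negative definite, nor indefinite. The second-order test alone is inconclusive -> degen.
(Indeed, f is constant along the null direction of H through x*, so x* is not a strict local extremum.)

degen


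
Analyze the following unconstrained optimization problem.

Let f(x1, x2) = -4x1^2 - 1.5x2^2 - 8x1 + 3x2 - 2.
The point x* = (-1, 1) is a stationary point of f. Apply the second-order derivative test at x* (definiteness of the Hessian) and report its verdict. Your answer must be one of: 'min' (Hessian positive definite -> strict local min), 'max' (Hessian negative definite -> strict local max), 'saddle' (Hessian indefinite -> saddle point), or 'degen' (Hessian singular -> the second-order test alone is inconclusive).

Compute the Hessian H = grad^2 f:
  H = [[-8, 0], [0, -3]]
Verify stationarity: grad f(x*) = H x* + g = (0, 0).
Eigenvalues of H: -8, -3.
Both eigenvalues < 0, so H is negative definite -> x* is a strict local max.

max


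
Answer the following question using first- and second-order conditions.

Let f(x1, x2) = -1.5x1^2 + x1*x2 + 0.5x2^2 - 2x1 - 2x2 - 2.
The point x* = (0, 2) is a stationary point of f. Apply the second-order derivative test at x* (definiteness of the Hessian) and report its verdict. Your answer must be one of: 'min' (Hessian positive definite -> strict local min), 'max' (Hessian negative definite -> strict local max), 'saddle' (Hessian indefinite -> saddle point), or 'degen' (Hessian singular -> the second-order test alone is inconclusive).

Compute the Hessian H = grad^2 f:
  H = [[-3, 1], [1, 1]]
Verify stationarity: grad f(x*) = H x* + g = (0, 0).
Eigenvalues of H: -3.2361, 1.2361.
Eigenvalues have mixed signs, so H is indefinite -> x* is a saddle point.

saddle


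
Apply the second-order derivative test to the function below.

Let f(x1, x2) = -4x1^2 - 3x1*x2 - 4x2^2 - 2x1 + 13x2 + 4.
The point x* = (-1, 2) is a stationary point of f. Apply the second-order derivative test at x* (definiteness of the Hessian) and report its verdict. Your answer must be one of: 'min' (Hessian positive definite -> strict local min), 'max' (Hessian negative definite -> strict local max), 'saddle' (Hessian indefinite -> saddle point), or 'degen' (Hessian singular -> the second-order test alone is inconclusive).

Compute the Hessian H = grad^2 f:
  H = [[-8, -3], [-3, -8]]
Verify stationarity: grad f(x*) = H x* + g = (0, 0).
Eigenvalues of H: -11, -5.
Both eigenvalues < 0, so H is negative definite -> x* is a strict local max.

max


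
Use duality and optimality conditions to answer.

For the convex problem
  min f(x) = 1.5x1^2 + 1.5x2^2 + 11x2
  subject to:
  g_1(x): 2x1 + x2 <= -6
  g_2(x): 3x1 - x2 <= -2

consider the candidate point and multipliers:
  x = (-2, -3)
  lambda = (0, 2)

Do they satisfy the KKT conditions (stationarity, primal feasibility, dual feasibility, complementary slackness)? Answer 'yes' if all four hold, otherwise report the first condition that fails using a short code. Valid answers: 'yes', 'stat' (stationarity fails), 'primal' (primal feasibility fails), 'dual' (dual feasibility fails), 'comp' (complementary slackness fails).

Gradient of f: grad f(x) = Q x + c = (-6, 2)
Constraint values g_i(x) = a_i^T x - b_i:
  g_1((-2, -3)) = -1
  g_2((-2, -3)) = -1
Stationarity residual: grad f(x) + sum_i lambda_i a_i = (0, 0)
  -> stationarity OK
Primal feasibility (all g_i <= 0): OK
Dual feasibility (all lambda_i >= 0): OK
Complementary slackness (lambda_i * g_i(x) = 0 for all i): FAILS

Verdict: the first failing condition is complementary_slackness -> comp.

comp


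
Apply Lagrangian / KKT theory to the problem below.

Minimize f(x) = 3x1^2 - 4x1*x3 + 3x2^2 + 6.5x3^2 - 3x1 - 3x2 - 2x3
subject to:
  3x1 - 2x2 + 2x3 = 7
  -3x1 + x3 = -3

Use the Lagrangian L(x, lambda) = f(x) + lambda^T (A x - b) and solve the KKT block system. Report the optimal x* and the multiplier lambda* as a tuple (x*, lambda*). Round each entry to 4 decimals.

Form the Lagrangian:
  L(x, lambda) = (1/2) x^T Q x + c^T x + lambda^T (A x - b)
Stationarity (grad_x L = 0): Q x + c + A^T lambda = 0.
Primal feasibility: A x = b.

This gives the KKT block system:
  [ Q   A^T ] [ x     ]   [-c ]
  [ A    0  ] [ lambda ] = [ b ]

Solving the linear system:
  x*      = (1.3741, -0.3163, 1.1224)
  lambda* = (-2.449, -2.1973)
  f(x*)   = 2.5663

x* = (1.3741, -0.3163, 1.1224), lambda* = (-2.449, -2.1973)


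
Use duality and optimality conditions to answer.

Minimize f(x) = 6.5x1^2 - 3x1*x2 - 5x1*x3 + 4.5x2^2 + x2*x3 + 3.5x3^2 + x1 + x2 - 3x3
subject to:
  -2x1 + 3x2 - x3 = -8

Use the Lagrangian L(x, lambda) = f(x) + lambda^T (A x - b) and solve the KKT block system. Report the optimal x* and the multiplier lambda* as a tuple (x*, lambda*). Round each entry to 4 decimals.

Form the Lagrangian:
  L(x, lambda) = (1/2) x^T Q x + c^T x + lambda^T (A x - b)
Stationarity (grad_x L = 0): Q x + c + A^T lambda = 0.
Primal feasibility: A x = b.

This gives the KKT block system:
  [ Q   A^T ] [ x     ]   [-c ]
  [ A    0  ] [ lambda ] = [ b ]

Solving the linear system:
  x*      = (0.9781, -1.3764, 1.9147)
  lambda* = (4.1357)
  f(x*)   = 13.4716

x* = (0.9781, -1.3764, 1.9147), lambda* = (4.1357)


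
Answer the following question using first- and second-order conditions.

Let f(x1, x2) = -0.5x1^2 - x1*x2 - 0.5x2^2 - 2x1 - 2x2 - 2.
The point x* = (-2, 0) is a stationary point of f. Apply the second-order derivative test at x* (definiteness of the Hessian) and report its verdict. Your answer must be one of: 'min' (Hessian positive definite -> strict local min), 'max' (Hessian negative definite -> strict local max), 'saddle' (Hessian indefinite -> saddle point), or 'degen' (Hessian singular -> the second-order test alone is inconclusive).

Compute the Hessian H = grad^2 f:
  H = [[-1, -1], [-1, -1]]
Verify stationarity: grad f(x*) = H x* + g = (0, 0).
Eigenvalues of H: -2, 0.
H has a zero eigenvalue (singular; negative semidefinite but not definite), so H is neither positive definite, negative definite, nor indefinite. The second-order test alone is inconclusive -> degen.
(Indeed, f is constant along the null direction of H through x*, so x* is not a strict local extremum.)

degen


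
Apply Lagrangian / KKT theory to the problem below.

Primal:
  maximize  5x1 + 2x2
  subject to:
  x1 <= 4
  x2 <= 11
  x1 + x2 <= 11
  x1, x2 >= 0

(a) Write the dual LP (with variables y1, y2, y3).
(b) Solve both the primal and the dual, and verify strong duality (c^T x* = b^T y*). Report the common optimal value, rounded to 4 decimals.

The standard primal-dual pair for 'max c^T x s.t. A x <= b, x >= 0' is:
  Dual:  min b^T y  s.t.  A^T y >= c,  y >= 0.

So the dual LP is:
  minimize  4y1 + 11y2 + 11y3
  subject to:
    y1 + y3 >= 5
    y2 + y3 >= 2
    y1, y2, y3 >= 0

Solving the primal: x* = (4, 7).
  primal value c^T x* = 34.
Solving the dual: y* = (3, 0, 2).
  dual value b^T y* = 34.
Strong duality: c^T x* = b^T y*. Confirmed.

34


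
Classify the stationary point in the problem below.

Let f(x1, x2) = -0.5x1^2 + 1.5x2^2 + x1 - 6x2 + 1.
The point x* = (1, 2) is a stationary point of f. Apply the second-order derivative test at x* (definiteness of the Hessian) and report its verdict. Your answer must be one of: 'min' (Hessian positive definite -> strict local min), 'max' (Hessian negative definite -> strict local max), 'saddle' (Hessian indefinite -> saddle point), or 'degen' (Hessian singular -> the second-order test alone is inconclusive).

Compute the Hessian H = grad^2 f:
  H = [[-1, 0], [0, 3]]
Verify stationarity: grad f(x*) = H x* + g = (0, 0).
Eigenvalues of H: -1, 3.
Eigenvalues have mixed signs, so H is indefinite -> x* is a saddle point.

saddle


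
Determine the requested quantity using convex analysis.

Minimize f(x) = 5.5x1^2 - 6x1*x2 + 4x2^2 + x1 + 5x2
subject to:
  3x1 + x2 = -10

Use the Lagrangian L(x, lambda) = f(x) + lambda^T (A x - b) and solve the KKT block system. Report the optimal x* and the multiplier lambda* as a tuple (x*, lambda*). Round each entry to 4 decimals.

Form the Lagrangian:
  L(x, lambda) = (1/2) x^T Q x + c^T x + lambda^T (A x - b)
Stationarity (grad_x L = 0): Q x + c + A^T lambda = 0.
Primal feasibility: A x = b.

This gives the KKT block system:
  [ Q   A^T ] [ x     ]   [-c ]
  [ A    0  ] [ lambda ] = [ b ]

Solving the linear system:
  x*      = (-2.4034, -2.7899)
  lambda* = (2.8992)
  f(x*)   = 6.3193

x* = (-2.4034, -2.7899), lambda* = (2.8992)


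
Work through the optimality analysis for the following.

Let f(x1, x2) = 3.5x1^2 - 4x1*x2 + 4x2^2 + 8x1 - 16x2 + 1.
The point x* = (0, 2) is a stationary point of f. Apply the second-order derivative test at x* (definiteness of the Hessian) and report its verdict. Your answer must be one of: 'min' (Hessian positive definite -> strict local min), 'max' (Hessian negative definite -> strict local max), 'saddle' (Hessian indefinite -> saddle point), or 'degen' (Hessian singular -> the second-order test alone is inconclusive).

Compute the Hessian H = grad^2 f:
  H = [[7, -4], [-4, 8]]
Verify stationarity: grad f(x*) = H x* + g = (0, 0).
Eigenvalues of H: 3.4689, 11.5311.
Both eigenvalues > 0, so H is positive definite -> x* is a strict local min.

min


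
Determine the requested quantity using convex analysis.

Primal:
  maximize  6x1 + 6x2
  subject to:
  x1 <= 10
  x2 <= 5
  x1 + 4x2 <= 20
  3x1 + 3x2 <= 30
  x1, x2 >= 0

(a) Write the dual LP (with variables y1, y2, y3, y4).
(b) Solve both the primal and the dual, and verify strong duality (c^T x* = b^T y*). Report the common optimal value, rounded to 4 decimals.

The standard primal-dual pair for 'max c^T x s.t. A x <= b, x >= 0' is:
  Dual:  min b^T y  s.t.  A^T y >= c,  y >= 0.

So the dual LP is:
  minimize  10y1 + 5y2 + 20y3 + 30y4
  subject to:
    y1 + y3 + 3y4 >= 6
    y2 + 4y3 + 3y4 >= 6
    y1, y2, y3, y4 >= 0

Solving the primal: x* = (10, 0).
  primal value c^T x* = 60.
Solving the dual: y* = (0, 0, 0, 2).
  dual value b^T y* = 60.
Strong duality: c^T x* = b^T y*. Confirmed.

60


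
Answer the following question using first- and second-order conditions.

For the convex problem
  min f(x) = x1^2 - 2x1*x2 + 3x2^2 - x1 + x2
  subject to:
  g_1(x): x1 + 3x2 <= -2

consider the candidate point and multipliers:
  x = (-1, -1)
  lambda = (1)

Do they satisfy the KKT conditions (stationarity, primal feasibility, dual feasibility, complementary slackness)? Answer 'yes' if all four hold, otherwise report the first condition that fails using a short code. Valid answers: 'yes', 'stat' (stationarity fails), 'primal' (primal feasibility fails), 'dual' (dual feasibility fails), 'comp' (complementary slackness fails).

Gradient of f: grad f(x) = Q x + c = (-1, -3)
Constraint values g_i(x) = a_i^T x - b_i:
  g_1((-1, -1)) = -2
Stationarity residual: grad f(x) + sum_i lambda_i a_i = (0, 0)
  -> stationarity OK
Primal feasibility (all g_i <= 0): OK
Dual feasibility (all lambda_i >= 0): OK
Complementary slackness (lambda_i * g_i(x) = 0 for all i): FAILS

Verdict: the first failing condition is complementary_slackness -> comp.

comp


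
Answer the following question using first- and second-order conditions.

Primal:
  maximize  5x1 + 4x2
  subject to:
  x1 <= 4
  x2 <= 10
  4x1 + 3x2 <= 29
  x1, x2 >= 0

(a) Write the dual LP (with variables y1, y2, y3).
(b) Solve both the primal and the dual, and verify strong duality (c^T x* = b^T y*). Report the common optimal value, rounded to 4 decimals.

The standard primal-dual pair for 'max c^T x s.t. A x <= b, x >= 0' is:
  Dual:  min b^T y  s.t.  A^T y >= c,  y >= 0.

So the dual LP is:
  minimize  4y1 + 10y2 + 29y3
  subject to:
    y1 + 4y3 >= 5
    y2 + 3y3 >= 4
    y1, y2, y3 >= 0

Solving the primal: x* = (0, 9.6667).
  primal value c^T x* = 38.6667.
Solving the dual: y* = (0, 0, 1.3333).
  dual value b^T y* = 38.6667.
Strong duality: c^T x* = b^T y*. Confirmed.

38.6667


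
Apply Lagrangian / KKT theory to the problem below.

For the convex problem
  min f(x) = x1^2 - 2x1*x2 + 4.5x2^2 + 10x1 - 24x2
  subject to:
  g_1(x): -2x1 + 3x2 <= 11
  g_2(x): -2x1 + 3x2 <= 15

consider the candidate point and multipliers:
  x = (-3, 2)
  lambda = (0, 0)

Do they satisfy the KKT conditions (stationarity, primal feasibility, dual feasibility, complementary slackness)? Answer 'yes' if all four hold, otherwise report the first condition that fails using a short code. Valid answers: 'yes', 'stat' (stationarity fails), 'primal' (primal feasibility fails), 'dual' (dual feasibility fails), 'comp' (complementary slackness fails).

Gradient of f: grad f(x) = Q x + c = (0, 0)
Constraint values g_i(x) = a_i^T x - b_i:
  g_1((-3, 2)) = 1
  g_2((-3, 2)) = -3
Stationarity residual: grad f(x) + sum_i lambda_i a_i = (0, 0)
  -> stationarity OK
Primal feasibility (all g_i <= 0): FAILS
Dual feasibility (all lambda_i >= 0): OK
Complementary slackness (lambda_i * g_i(x) = 0 for all i): OK

Verdict: the first failing condition is primal_feasibility -> primal.

primal


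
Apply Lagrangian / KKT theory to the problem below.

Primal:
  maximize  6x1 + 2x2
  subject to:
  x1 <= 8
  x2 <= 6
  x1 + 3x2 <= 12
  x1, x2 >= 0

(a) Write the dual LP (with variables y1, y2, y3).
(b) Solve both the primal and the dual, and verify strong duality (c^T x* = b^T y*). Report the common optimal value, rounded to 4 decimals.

The standard primal-dual pair for 'max c^T x s.t. A x <= b, x >= 0' is:
  Dual:  min b^T y  s.t.  A^T y >= c,  y >= 0.

So the dual LP is:
  minimize  8y1 + 6y2 + 12y3
  subject to:
    y1 + y3 >= 6
    y2 + 3y3 >= 2
    y1, y2, y3 >= 0

Solving the primal: x* = (8, 1.3333).
  primal value c^T x* = 50.6667.
Solving the dual: y* = (5.3333, 0, 0.6667).
  dual value b^T y* = 50.6667.
Strong duality: c^T x* = b^T y*. Confirmed.

50.6667


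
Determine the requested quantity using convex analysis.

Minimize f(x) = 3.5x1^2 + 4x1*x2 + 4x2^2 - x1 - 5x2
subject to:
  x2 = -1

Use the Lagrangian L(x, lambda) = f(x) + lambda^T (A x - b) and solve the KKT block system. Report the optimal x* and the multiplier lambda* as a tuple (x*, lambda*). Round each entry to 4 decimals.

Form the Lagrangian:
  L(x, lambda) = (1/2) x^T Q x + c^T x + lambda^T (A x - b)
Stationarity (grad_x L = 0): Q x + c + A^T lambda = 0.
Primal feasibility: A x = b.

This gives the KKT block system:
  [ Q   A^T ] [ x     ]   [-c ]
  [ A    0  ] [ lambda ] = [ b ]

Solving the linear system:
  x*      = (0.7143, -1)
  lambda* = (10.1429)
  f(x*)   = 7.2143

x* = (0.7143, -1), lambda* = (10.1429)


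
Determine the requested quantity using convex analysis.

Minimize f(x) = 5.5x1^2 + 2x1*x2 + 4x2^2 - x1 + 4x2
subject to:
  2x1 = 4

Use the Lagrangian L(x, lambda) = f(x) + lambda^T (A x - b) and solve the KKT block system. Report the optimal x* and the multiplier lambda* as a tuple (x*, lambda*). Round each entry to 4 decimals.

Form the Lagrangian:
  L(x, lambda) = (1/2) x^T Q x + c^T x + lambda^T (A x - b)
Stationarity (grad_x L = 0): Q x + c + A^T lambda = 0.
Primal feasibility: A x = b.

This gives the KKT block system:
  [ Q   A^T ] [ x     ]   [-c ]
  [ A    0  ] [ lambda ] = [ b ]

Solving the linear system:
  x*      = (2, -1)
  lambda* = (-9.5)
  f(x*)   = 16

x* = (2, -1), lambda* = (-9.5)


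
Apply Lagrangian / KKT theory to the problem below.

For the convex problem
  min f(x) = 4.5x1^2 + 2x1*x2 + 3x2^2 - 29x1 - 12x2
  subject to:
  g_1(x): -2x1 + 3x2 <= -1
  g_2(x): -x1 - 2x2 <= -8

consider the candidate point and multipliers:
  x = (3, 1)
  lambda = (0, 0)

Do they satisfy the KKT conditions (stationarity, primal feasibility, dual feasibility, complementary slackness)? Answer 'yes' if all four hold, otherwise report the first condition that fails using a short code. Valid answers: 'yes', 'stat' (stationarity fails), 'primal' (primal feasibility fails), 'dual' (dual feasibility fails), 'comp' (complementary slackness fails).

Gradient of f: grad f(x) = Q x + c = (0, 0)
Constraint values g_i(x) = a_i^T x - b_i:
  g_1((3, 1)) = -2
  g_2((3, 1)) = 3
Stationarity residual: grad f(x) + sum_i lambda_i a_i = (0, 0)
  -> stationarity OK
Primal feasibility (all g_i <= 0): FAILS
Dual feasibility (all lambda_i >= 0): OK
Complementary slackness (lambda_i * g_i(x) = 0 for all i): OK

Verdict: the first failing condition is primal_feasibility -> primal.

primal


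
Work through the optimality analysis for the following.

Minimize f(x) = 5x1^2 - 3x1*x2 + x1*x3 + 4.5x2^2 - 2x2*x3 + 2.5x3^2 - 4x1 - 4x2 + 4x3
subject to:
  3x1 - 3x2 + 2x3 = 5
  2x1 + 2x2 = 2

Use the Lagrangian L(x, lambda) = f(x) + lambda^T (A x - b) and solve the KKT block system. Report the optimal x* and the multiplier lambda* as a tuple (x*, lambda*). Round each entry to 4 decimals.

Form the Lagrangian:
  L(x, lambda) = (1/2) x^T Q x + c^T x + lambda^T (A x - b)
Stationarity (grad_x L = 0): Q x + c + A^T lambda = 0.
Primal feasibility: A x = b.

This gives the KKT block system:
  [ Q   A^T ] [ x     ]   [-c ]
  [ A    0  ] [ lambda ] = [ b ]

Solving the linear system:
  x*      = (1.2692, -0.2692, 0.1923)
  lambda* = (-3.3846, 0.2308)
  f(x*)   = 6.6154

x* = (1.2692, -0.2692, 0.1923), lambda* = (-3.3846, 0.2308)


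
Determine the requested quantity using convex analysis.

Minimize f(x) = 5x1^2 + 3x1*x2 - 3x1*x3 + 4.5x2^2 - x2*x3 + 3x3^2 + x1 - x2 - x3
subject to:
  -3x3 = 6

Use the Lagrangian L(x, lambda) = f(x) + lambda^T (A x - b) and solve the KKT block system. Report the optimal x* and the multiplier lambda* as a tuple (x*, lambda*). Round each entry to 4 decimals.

Form the Lagrangian:
  L(x, lambda) = (1/2) x^T Q x + c^T x + lambda^T (A x - b)
Stationarity (grad_x L = 0): Q x + c + A^T lambda = 0.
Primal feasibility: A x = b.

This gives the KKT block system:
  [ Q   A^T ] [ x     ]   [-c ]
  [ A    0  ] [ lambda ] = [ b ]

Solving the linear system:
  x*      = (-0.7407, 0.1358, -2)
  lambda* = (-3.6379)
  f(x*)   = 11.4753

x* = (-0.7407, 0.1358, -2), lambda* = (-3.6379)


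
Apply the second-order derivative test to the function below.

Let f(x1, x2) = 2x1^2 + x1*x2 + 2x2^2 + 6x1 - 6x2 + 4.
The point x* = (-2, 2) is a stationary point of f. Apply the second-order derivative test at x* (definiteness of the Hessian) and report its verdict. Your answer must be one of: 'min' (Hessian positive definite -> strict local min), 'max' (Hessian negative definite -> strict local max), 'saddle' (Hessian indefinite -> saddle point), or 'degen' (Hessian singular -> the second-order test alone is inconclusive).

Compute the Hessian H = grad^2 f:
  H = [[4, 1], [1, 4]]
Verify stationarity: grad f(x*) = H x* + g = (0, 0).
Eigenvalues of H: 3, 5.
Both eigenvalues > 0, so H is positive definite -> x* is a strict local min.

min


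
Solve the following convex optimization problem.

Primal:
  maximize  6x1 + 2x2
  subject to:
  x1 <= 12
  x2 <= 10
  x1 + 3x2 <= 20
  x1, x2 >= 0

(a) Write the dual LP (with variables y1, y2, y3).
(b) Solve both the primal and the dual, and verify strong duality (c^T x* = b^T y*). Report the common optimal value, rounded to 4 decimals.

The standard primal-dual pair for 'max c^T x s.t. A x <= b, x >= 0' is:
  Dual:  min b^T y  s.t.  A^T y >= c,  y >= 0.

So the dual LP is:
  minimize  12y1 + 10y2 + 20y3
  subject to:
    y1 + y3 >= 6
    y2 + 3y3 >= 2
    y1, y2, y3 >= 0

Solving the primal: x* = (12, 2.6667).
  primal value c^T x* = 77.3333.
Solving the dual: y* = (5.3333, 0, 0.6667).
  dual value b^T y* = 77.3333.
Strong duality: c^T x* = b^T y*. Confirmed.

77.3333


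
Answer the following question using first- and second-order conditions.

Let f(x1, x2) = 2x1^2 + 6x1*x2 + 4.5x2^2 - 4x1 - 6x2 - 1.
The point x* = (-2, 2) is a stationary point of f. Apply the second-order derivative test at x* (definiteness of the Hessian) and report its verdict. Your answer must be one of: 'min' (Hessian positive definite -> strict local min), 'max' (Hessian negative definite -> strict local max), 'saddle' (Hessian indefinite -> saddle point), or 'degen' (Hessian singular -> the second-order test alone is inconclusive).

Compute the Hessian H = grad^2 f:
  H = [[4, 6], [6, 9]]
Verify stationarity: grad f(x*) = H x* + g = (0, 0).
Eigenvalues of H: 0, 13.
H has a zero eigenvalue (singular; positive semidefinite but not definite), so H is neither positive definite, negative definite, nor indefinite. The second-order test alone is inconclusive -> degen.
(Indeed, f is constant along the null direction of H through x*, so x* is not a strict local extremum.)

degen


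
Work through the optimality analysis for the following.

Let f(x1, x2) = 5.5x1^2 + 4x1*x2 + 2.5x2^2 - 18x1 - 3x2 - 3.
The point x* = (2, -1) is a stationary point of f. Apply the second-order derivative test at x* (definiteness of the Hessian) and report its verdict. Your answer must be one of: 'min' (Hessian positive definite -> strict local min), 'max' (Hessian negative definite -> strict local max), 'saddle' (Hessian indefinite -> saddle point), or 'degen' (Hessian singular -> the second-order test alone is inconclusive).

Compute the Hessian H = grad^2 f:
  H = [[11, 4], [4, 5]]
Verify stationarity: grad f(x*) = H x* + g = (0, 0).
Eigenvalues of H: 3, 13.
Both eigenvalues > 0, so H is positive definite -> x* is a strict local min.

min


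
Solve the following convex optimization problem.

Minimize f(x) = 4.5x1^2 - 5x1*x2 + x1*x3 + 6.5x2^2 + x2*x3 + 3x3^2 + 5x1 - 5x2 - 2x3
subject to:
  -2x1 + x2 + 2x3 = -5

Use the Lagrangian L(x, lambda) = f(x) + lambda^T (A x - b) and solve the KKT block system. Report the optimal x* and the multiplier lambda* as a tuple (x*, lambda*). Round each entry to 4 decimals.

Form the Lagrangian:
  L(x, lambda) = (1/2) x^T Q x + c^T x + lambda^T (A x - b)
Stationarity (grad_x L = 0): Q x + c + A^T lambda = 0.
Primal feasibility: A x = b.

This gives the KKT block system:
  [ Q   A^T ] [ x     ]   [-c ]
  [ A    0  ] [ lambda ] = [ b ]

Solving the linear system:
  x*      = (1.0866, 0.5296, -1.6782)
  lambda* = (5.2266)
  f(x*)   = 16.1371

x* = (1.0866, 0.5296, -1.6782), lambda* = (5.2266)


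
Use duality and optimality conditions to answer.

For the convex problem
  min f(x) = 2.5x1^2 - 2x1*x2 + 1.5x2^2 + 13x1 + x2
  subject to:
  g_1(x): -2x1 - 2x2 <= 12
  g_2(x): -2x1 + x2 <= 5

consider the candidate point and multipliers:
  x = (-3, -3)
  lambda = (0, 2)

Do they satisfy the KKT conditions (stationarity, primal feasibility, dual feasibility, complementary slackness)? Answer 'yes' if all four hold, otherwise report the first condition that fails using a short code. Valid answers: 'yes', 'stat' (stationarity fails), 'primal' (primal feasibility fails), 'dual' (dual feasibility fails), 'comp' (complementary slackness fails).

Gradient of f: grad f(x) = Q x + c = (4, -2)
Constraint values g_i(x) = a_i^T x - b_i:
  g_1((-3, -3)) = 0
  g_2((-3, -3)) = -2
Stationarity residual: grad f(x) + sum_i lambda_i a_i = (0, 0)
  -> stationarity OK
Primal feasibility (all g_i <= 0): OK
Dual feasibility (all lambda_i >= 0): OK
Complementary slackness (lambda_i * g_i(x) = 0 for all i): FAILS

Verdict: the first failing condition is complementary_slackness -> comp.

comp


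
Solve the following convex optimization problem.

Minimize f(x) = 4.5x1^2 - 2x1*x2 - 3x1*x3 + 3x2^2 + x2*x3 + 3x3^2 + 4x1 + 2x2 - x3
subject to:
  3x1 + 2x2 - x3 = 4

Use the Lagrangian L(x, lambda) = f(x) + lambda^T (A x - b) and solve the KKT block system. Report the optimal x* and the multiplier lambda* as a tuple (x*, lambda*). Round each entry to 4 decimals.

Form the Lagrangian:
  L(x, lambda) = (1/2) x^T Q x + c^T x + lambda^T (A x - b)
Stationarity (grad_x L = 0): Q x + c + A^T lambda = 0.
Primal feasibility: A x = b.

This gives the KKT block system:
  [ Q   A^T ] [ x     ]   [-c ]
  [ A    0  ] [ lambda ] = [ b ]

Solving the linear system:
  x*      = (0.6924, 0.8981, -0.1265)
  lambda* = (-2.9385)
  f(x*)   = 8.2232

x* = (0.6924, 0.8981, -0.1265), lambda* = (-2.9385)


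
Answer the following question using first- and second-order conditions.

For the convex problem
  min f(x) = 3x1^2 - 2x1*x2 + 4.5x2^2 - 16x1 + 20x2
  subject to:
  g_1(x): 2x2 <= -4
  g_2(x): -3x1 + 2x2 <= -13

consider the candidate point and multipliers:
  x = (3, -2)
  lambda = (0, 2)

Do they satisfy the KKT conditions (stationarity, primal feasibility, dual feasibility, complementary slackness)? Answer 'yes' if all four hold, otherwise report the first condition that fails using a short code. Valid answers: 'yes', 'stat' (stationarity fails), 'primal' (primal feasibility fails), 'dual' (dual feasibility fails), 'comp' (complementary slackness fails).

Gradient of f: grad f(x) = Q x + c = (6, -4)
Constraint values g_i(x) = a_i^T x - b_i:
  g_1((3, -2)) = 0
  g_2((3, -2)) = 0
Stationarity residual: grad f(x) + sum_i lambda_i a_i = (0, 0)
  -> stationarity OK
Primal feasibility (all g_i <= 0): OK
Dual feasibility (all lambda_i >= 0): OK
Complementary slackness (lambda_i * g_i(x) = 0 for all i): OK

Verdict: yes, KKT holds.

yes
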